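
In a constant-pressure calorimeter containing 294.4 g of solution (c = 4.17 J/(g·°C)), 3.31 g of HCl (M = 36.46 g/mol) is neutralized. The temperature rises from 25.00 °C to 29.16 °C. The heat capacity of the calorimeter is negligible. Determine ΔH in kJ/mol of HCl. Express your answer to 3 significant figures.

|ΔT| = |29.16 − 25.00| = 4.16 °C
|q_surr| = (294.4 × 4.17) × 4.16 = 1227.648 × 4.16 = 5107 J
n(HCl) = 3.31 / 36.46 = 0.09078 mol
Temperature rose, so q_rxn = −|q_surr| = -5.107 kJ
ΔH = q_rxn / n = -56.26 kJ/mol

ΔH = -56.3 kJ/mol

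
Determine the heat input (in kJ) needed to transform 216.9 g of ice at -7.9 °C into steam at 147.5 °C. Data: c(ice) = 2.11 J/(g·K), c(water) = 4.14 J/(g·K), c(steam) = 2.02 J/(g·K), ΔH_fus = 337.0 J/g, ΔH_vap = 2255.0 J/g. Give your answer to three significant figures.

q1 (heat ice -7.9→0.0 °C): 216.9 × 2.11 × 7.9 = 3616 J
q2 (melt at 0 °C): 216.9 × 337.0 = 73095 J
q3 (heat water 0.0→100.0 °C): 216.9 × 4.14 × 100.0 = 89797 J
q4 (vaporize at 100 °C): 216.9 × 2255.0 = 489110 J
q5 (heat steam 100.0→147.5 °C): 216.9 × 2.02 × 47.5 = 20812 J
Total: 3616 + 73095 + 89797 + 489110 + 20812 = 676430 J = 676 kJ

q = 676 kJ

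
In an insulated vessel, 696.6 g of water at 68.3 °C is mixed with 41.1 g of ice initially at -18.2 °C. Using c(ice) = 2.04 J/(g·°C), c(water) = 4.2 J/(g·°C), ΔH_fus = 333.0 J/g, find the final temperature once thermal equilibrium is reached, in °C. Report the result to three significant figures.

Heat to bring ice to 0 °C and melt it: q₁ = 41.1×2.04×18.2 + 41.1×333.0 = 15212 J
Heat the water can supply cooling to 0 °C: 696.6×4.2×68.3 = 199827 J > q₁, so all ice melts.
Energy balance: 696.6×4.2×(68.3 − T) = 15212 + 41.1×4.2×(T − 0)
2925.72(68.3 − T) = 15212 + 172.62 T
199827 − 15212 = 3098.34 T
T = 184615 / 3098.34 = 59.59 °C

T_f = 59.6 °C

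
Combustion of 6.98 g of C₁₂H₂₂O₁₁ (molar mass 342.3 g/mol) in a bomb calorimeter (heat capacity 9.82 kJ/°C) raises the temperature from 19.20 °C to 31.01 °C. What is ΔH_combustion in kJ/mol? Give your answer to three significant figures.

ΔT = 31.01 − 19.20 = 11.81 °C
q_cal = C_cal × ΔT = 9.82 × 11.81 = 115.9742 kJ
n = 6.98 / 342.3 = 0.02039 mol
q_rxn = −q_cal = -115.9742 kJ
ΔH = -115.9742 / 0.02039 = -5688 kJ/mol

ΔH = -5690 kJ/mol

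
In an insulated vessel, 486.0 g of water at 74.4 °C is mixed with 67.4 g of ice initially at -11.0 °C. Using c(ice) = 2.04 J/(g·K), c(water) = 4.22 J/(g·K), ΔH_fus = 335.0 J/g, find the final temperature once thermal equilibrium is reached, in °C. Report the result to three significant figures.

T_f = 55.0 °C

Heat to bring ice to 0 °C and melt it: q₁ = 67.4×2.04×11.0 + 67.4×335.0 = 24091 J
Heat the water can supply cooling to 0 °C: 486.0×4.22×74.4 = 152588 J > q₁, so all ice melts.
Energy balance: 486.0×4.22×(74.4 − T) = 24091 + 67.4×4.22×(T − 0)
2050.92(74.4 − T) = 24091 + 284.428 T
152588 − 24091 = 2335.348 T
T = 128497 / 2335.348 = 55.02 °C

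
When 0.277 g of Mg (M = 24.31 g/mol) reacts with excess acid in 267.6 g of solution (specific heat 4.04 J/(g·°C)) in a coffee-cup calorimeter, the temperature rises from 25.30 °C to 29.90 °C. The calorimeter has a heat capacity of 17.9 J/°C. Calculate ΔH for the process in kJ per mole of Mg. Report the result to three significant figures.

|ΔT| = |29.90 − 25.30| = 4.60 °C
|q_surr| = (267.6 × 4.04 + 17.9) × 4.60 = 1099.004 × 4.60 = 5055 J
n(Mg) = 0.277 / 24.31 = 0.01139 mol
Temperature rose, so q_rxn = −|q_surr| = -5.055 kJ
ΔH = q_rxn / n = -443.8 kJ/mol

ΔH = -444 kJ/mol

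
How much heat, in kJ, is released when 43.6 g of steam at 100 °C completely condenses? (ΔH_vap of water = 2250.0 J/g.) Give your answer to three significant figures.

q = 98.1 kJ

q = m × ΔH_vap = 43.6 × 2250.0 = 98100 J = 98.1 kJ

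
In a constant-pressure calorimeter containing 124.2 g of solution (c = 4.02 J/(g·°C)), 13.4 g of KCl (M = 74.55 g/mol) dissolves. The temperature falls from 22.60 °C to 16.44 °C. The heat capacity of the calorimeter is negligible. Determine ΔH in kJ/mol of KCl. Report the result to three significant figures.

|ΔT| = |16.44 − 22.60| = 6.16 °C
|q_surr| = (124.2 × 4.02) × 6.16 = 499.284 × 6.16 = 3076 J
n(KCl) = 13.4 / 74.55 = 0.1797 mol
Temperature fell, so q_rxn = +|q_surr| = 3.076 kJ
ΔH = q_rxn / n = 17.12 kJ/mol

ΔH = 17.1 kJ/mol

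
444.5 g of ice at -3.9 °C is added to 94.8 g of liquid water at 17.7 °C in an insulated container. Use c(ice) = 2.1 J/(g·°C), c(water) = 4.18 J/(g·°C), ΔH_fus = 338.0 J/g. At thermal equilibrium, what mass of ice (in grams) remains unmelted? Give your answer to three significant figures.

m_ice remaining = 435 g

Heat to warm all ice to 0 °C: 444.5×2.1×3.9 = 3640.5 J
Heat released by water cooling to 0 °C: 94.8×4.18×17.7 = 7013.9 J
7013.9 J < 3640.5 + 444.5×338.0 = 153881.5 J, so not all ice melts; final T = 0 °C.
Heat left for melting: 7013.9 − 3640.5 = 3373.4 J
Mass melted = 3373.4 / 338.0 = 9.980 g
Ice remaining = 444.5 − 9.980 = 434.520 g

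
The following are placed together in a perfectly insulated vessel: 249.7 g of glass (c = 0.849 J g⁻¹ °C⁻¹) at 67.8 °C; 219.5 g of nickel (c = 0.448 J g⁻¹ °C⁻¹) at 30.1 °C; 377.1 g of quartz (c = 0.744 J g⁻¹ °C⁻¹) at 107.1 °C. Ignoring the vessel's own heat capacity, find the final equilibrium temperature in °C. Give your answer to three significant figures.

Σ mᵢcᵢ(T − Tᵢ) = 0  ⇒  T = Σ mᵢcᵢTᵢ / Σ mᵢcᵢ
Σ mᵢcᵢ = 249.7×0.849 + 219.5×0.448 + 377.1×0.744 = 590.8937
Σ mᵢcᵢTᵢ = 211.9953×67.8 + 98.336×30.1 + 280.5624×107.1 = 47381
T = 47381 / 590.8937 = 80.19 °C

T_f = 80.2 °C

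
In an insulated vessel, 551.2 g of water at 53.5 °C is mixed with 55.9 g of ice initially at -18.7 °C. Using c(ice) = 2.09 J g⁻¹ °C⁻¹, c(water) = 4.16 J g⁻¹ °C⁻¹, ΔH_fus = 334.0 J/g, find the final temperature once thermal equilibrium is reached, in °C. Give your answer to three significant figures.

T_f = 40.3 °C

Heat to bring ice to 0 °C and melt it: q₁ = 55.9×2.09×18.7 + 55.9×334.0 = 20855 J
Heat the water can supply cooling to 0 °C: 551.2×4.16×53.5 = 122675 J > q₁, so all ice melts.
Energy balance: 551.2×4.16×(53.5 − T) = 20855 + 55.9×4.16×(T − 0)
2292.992(53.5 − T) = 20855 + 232.544 T
122675 − 20855 = 2525.536 T
T = 101820 / 2525.536 = 40.32 °C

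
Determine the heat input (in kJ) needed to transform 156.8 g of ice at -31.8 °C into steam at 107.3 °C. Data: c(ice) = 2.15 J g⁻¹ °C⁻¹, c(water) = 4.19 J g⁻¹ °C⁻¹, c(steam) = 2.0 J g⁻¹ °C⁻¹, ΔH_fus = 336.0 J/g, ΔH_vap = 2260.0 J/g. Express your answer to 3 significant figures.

q = 486 kJ

q1 (heat ice -31.8→0.0 °C): 156.8 × 2.15 × 31.8 = 10720 J
q2 (melt at 0 °C): 156.8 × 336.0 = 52685 J
q3 (heat water 0.0→100.0 °C): 156.8 × 4.19 × 100.0 = 65699 J
q4 (vaporize at 100 °C): 156.8 × 2260.0 = 354368 J
q5 (heat steam 100.0→107.3 °C): 156.8 × 2.0 × 7.3 = 2289 J
Total: 10720 + 52685 + 65699 + 354368 + 2289 = 485761 J = 486 kJ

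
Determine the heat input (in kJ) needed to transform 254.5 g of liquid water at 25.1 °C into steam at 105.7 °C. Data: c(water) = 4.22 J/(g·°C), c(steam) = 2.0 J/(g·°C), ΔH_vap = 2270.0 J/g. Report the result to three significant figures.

q = 661 kJ

q1 (heat water 25.1→100.0 °C): 254.5 × 4.22 × 74.9 = 80442 J
q2 (vaporize at 100 °C): 254.5 × 2270.0 = 577715 J
q3 (heat steam 100.0→105.7 °C): 254.5 × 2.0 × 5.7 = 2901 J
Total: 80442 + 577715 + 2901 = 661058 J = 661 kJ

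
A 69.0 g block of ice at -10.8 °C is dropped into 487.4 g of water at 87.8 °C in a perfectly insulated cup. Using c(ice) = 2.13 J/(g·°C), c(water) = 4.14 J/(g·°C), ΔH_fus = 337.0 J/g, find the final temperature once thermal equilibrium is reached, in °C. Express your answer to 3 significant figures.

Heat to bring ice to 0 °C and melt it: q₁ = 69.0×2.13×10.8 + 69.0×337.0 = 24840 J
Heat the water can supply cooling to 0 °C: 487.4×4.14×87.8 = 177166 J > q₁, so all ice melts.
Energy balance: 487.4×4.14×(87.8 − T) = 24840 + 69.0×4.14×(T − 0)
2017.836(87.8 − T) = 24840 + 285.66 T
177166 − 24840 = 2303.496 T
T = 152326 / 2303.496 = 66.13 °C

T_f = 66.1 °C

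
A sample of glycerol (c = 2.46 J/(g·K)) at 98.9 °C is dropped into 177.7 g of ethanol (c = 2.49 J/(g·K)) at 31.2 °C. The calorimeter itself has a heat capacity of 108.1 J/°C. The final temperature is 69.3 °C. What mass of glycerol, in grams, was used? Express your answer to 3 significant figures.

m = 288 g

q_gained = (177.7 × 2.49 + 108.1) × (69.3 − 31.2) = 20980 J
q_lost = m × 2.46 × (98.9 − 69.3) = 72.816 m
m = 20980 / 72.816 = 288 g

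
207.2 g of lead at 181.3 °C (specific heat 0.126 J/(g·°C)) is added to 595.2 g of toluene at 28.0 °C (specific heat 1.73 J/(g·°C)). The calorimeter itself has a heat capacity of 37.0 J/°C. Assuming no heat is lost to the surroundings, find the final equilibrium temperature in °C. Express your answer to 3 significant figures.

T_f = 31.7 °C

Heat lost by lead = heat gained by toluene + calorimeter.
(207.2)(0.126)(181.3 − T) = [(595.2)(1.73) + 37.0](T − 28.0)
26.1072 (181.3 − T) = 1066.696 (T − 28.0)
4733.2 − 26.1072 T = 1066.696 T − 29867
34600.2 = 1092.8032 T
T = 31.66 °C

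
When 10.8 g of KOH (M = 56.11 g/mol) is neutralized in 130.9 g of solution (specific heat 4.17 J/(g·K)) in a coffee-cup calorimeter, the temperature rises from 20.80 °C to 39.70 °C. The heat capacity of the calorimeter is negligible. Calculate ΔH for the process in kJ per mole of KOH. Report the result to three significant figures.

ΔH = -53.6 kJ/mol

|ΔT| = |39.70 − 20.80| = 18.90 °C
|q_surr| = (130.9 × 4.17) × 18.90 = 545.853 × 18.90 = 10320 J
n(KOH) = 10.8 / 56.11 = 0.1925 mol
Temperature rose, so q_rxn = −|q_surr| = -10.32 kJ
ΔH = q_rxn / n = -53.61 kJ/mol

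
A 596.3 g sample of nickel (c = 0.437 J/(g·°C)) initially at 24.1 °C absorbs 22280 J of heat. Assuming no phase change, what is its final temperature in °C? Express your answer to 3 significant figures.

T_f = 110 °C

ΔT = q / (m c) = 22280 / (596.3 × 0.437) = 85.50 °C
T_f = 24.1 + 85.50 = 109.60 °C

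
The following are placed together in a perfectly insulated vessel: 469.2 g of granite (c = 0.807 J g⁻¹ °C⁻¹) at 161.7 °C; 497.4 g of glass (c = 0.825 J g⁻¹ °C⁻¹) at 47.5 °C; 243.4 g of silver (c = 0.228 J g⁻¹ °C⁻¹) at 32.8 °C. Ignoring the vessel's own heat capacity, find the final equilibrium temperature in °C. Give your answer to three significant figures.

T_f = 97.7 °C

Σ mᵢcᵢ(T − Tᵢ) = 0  ⇒  T = Σ mᵢcᵢTᵢ / Σ mᵢcᵢ
Σ mᵢcᵢ = 469.2×0.807 + 497.4×0.825 + 243.4×0.228 = 844.4946
Σ mᵢcᵢTᵢ = 378.6444×161.7 + 410.355×47.5 + 55.4952×32.8 = 82539
T = 82539 / 844.4946 = 97.74 °C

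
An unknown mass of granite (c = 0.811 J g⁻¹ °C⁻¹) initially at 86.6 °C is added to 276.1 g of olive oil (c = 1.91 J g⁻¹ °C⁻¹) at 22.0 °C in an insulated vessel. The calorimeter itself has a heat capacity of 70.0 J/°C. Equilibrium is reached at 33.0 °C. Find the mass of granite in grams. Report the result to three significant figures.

q_gained = (276.1 × 1.91 + 70.0) × (33.0 − 22.0) = 6571 J
q_lost = m × 0.811 × (86.6 − 33.0) = 43.4696 m
m = 6571 / 43.4696 = 151 g

m = 151 g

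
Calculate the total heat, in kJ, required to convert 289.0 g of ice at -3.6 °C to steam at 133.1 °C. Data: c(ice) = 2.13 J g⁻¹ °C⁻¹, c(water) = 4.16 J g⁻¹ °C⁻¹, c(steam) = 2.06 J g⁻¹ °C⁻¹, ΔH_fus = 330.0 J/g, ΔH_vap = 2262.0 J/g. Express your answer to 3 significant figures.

q1 (heat ice -3.6→0.0 °C): 289.0 × 2.13 × 3.6 = 2216 J
q2 (melt at 0 °C): 289.0 × 330.0 = 95370 J
q3 (heat water 0.0→100.0 °C): 289.0 × 4.16 × 100.0 = 120224 J
q4 (vaporize at 100 °C): 289.0 × 2262.0 = 653718 J
q5 (heat steam 100.0→133.1 °C): 289.0 × 2.06 × 33.1 = 19706 J
Total: 2216 + 95370 + 120224 + 653718 + 19706 = 891234 J = 891 kJ

q = 891 kJ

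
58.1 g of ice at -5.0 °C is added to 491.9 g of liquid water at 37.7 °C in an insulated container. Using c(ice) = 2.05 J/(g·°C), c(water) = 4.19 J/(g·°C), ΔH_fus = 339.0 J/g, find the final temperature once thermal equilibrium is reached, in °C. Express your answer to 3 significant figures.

T_f = 24.9 °C

Heat to bring ice to 0 °C and melt it: q₁ = 58.1×2.05×5.0 + 58.1×339.0 = 20291 J
Heat the water can supply cooling to 0 °C: 491.9×4.19×37.7 = 77702.0 J > q₁, so all ice melts.
Energy balance: 491.9×4.19×(37.7 − T) = 20291 + 58.1×4.19×(T − 0)
2061.061(37.7 − T) = 20291 + 243.439 T
77702.0 − 20291 = 2304.500 T
T = 57411.0 / 2304.500 = 24.91 °C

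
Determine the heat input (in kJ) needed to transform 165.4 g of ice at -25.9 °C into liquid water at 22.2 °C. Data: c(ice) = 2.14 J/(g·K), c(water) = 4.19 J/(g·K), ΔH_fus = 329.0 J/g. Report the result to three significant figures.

q1 (heat ice -25.9→0.0 °C): 165.4 × 2.14 × 25.9 = 9167 J
q2 (melt at 0 °C): 165.4 × 329.0 = 54417 J
q3 (heat water 0.0→22.2 °C): 165.4 × 4.19 × 22.2 = 15385 J
Total: 9167 + 54417 + 15385 = 78969 J = 79.0 kJ

q = 79.0 kJ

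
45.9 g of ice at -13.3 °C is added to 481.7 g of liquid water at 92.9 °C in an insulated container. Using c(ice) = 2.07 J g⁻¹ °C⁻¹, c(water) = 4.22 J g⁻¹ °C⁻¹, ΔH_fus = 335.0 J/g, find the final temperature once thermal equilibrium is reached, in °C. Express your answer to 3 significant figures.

T_f = 77.3 °C

Heat to bring ice to 0 °C and melt it: q₁ = 45.9×2.07×13.3 + 45.9×335.0 = 16640 J
Heat the water can supply cooling to 0 °C: 481.7×4.22×92.9 = 188845 J > q₁, so all ice melts.
Energy balance: 481.7×4.22×(92.9 − T) = 16640 + 45.9×4.22×(T − 0)
2032.774(92.9 − T) = 16640 + 193.698 T
188845 − 16640 = 2226.472 T
T = 172205 / 2226.472 = 77.34 °C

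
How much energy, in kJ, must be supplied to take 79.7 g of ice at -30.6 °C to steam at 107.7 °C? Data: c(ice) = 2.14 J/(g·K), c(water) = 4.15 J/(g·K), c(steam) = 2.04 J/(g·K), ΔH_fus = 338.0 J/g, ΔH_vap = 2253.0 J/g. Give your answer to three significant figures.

q1 (heat ice -30.6→0.0 °C): 79.7 × 2.14 × 30.6 = 5219 J
q2 (melt at 0 °C): 79.7 × 338.0 = 26939 J
q3 (heat water 0.0→100.0 °C): 79.7 × 4.15 × 100.0 = 33076 J
q4 (vaporize at 100 °C): 79.7 × 2253.0 = 179564 J
q5 (heat steam 100.0→107.7 °C): 79.7 × 2.04 × 7.7 = 1252 J
Total: 5219 + 26939 + 33076 + 179564 + 1252 = 246050 J = 246 kJ

q = 246 kJ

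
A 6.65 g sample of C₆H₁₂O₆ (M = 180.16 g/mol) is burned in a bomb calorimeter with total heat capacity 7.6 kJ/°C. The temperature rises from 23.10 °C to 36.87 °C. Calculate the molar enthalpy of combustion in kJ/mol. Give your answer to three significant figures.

ΔT = 36.87 − 23.10 = 13.77 °C
q_cal = C_cal × ΔT = 7.6 × 13.77 = 104.652 kJ
n = 6.65 / 180.16 = 0.03691 mol
q_rxn = −q_cal = -104.652 kJ
ΔH = -104.652 / 0.03691 = -2835 kJ/mol

ΔH = -2840 kJ/mol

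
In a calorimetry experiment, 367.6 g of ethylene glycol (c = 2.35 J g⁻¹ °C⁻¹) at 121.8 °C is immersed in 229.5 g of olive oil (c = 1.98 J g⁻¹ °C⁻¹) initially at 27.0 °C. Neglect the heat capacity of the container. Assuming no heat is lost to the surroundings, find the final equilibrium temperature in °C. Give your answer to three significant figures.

T_f = 89.1 °C

Heat lost by ethylene glycol = heat gained by olive oil.
(367.6)(2.35)(121.8 − T) = (229.5)(1.98)(T − 27.0)
863.86 (121.8 − T) = 454.41 (T − 27.0)
105220 − 863.86 T = 454.41 T − 12269
117489 = 1318.27 T
T = 89.12 °C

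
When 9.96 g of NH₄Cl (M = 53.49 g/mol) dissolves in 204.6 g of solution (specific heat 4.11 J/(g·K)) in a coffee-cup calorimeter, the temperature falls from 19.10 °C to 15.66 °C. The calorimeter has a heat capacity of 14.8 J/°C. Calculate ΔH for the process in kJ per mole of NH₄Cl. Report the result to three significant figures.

|ΔT| = |15.66 − 19.10| = 3.44 °C
|q_surr| = (204.6 × 4.11 + 14.8) × 3.44 = 855.706 × 3.44 = 2944 J
n(NH₄Cl) = 9.96 / 53.49 = 0.1862 mol
Temperature fell, so q_rxn = +|q_surr| = 2.944 kJ
ΔH = q_rxn / n = 15.81 kJ/mol

ΔH = 15.8 kJ/mol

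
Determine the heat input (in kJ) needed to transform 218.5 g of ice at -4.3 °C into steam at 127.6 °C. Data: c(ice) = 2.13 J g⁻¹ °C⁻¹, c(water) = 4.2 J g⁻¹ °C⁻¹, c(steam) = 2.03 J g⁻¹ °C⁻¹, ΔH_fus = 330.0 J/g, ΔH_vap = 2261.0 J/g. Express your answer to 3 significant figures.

q1 (heat ice -4.3→0.0 °C): 218.5 × 2.13 × 4.3 = 2001 J
q2 (melt at 0 °C): 218.5 × 330.0 = 72105 J
q3 (heat water 0.0→100.0 °C): 218.5 × 4.2 × 100.0 = 91770 J
q4 (vaporize at 100 °C): 218.5 × 2261.0 = 494029 J
q5 (heat steam 100.0→127.6 °C): 218.5 × 2.03 × 27.6 = 12242 J
Total: 2001 + 72105 + 91770 + 494029 + 12242 = 672147 J = 672 kJ

q = 672 kJ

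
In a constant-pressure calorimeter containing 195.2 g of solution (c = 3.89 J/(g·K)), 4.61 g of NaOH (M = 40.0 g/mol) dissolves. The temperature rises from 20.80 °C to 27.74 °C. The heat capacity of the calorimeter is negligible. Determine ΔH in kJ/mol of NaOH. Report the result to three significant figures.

|ΔT| = |27.74 − 20.80| = 6.94 °C
|q_surr| = (195.2 × 3.89) × 6.94 = 759.328 × 6.94 = 5270 J
n(NaOH) = 4.61 / 40.0 = 0.1153 mol
Temperature rose, so q_rxn = −|q_surr| = -5.270 kJ
ΔH = q_rxn / n = -45.71 kJ/mol

ΔH = -45.7 kJ/mol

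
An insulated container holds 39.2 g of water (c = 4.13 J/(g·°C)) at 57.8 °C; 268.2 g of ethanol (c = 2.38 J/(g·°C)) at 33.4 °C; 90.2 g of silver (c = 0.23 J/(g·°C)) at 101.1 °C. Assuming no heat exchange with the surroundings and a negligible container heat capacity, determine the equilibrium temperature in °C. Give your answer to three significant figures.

T_f = 39.9 °C

Σ mᵢcᵢ(T − Tᵢ) = 0  ⇒  T = Σ mᵢcᵢTᵢ / Σ mᵢcᵢ
Σ mᵢcᵢ = 39.2×4.13 + 268.2×2.38 + 90.2×0.23 = 820.958
Σ mᵢcᵢTᵢ = 161.896×57.8 + 638.316×33.4 + 20.746×101.1 = 32775
T = 32775 / 820.958 = 39.92 °C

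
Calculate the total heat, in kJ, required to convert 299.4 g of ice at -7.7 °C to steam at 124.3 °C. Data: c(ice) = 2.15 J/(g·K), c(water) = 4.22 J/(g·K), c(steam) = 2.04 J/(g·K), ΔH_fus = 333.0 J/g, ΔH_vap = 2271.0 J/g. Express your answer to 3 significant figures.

q1 (heat ice -7.7→0.0 °C): 299.4 × 2.15 × 7.7 = 4957 J
q2 (melt at 0 °C): 299.4 × 333.0 = 99700 J
q3 (heat water 0.0→100.0 °C): 299.4 × 4.22 × 100.0 = 126347 J
q4 (vaporize at 100 °C): 299.4 × 2271.0 = 679937 J
q5 (heat steam 100.0→124.3 °C): 299.4 × 2.04 × 24.3 = 14842 J
Total: 4957 + 99700 + 126347 + 679937 + 14842 = 925783 J = 926 kJ

q = 926 kJ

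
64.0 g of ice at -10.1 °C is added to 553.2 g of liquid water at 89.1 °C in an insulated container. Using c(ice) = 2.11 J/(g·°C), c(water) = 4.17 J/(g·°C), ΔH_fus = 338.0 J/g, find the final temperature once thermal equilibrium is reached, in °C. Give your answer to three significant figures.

Heat to bring ice to 0 °C and melt it: q₁ = 64.0×2.11×10.1 + 64.0×338.0 = 22996 J
Heat the water can supply cooling to 0 °C: 553.2×4.17×89.1 = 205540 J > q₁, so all ice melts.
Energy balance: 553.2×4.17×(89.1 − T) = 22996 + 64.0×4.17×(T − 0)
2306.844(89.1 − T) = 22996 + 266.88 T
205540 − 22996 = 2573.724 T
T = 182544 / 2573.724 = 70.93 °C

T_f = 70.9 °C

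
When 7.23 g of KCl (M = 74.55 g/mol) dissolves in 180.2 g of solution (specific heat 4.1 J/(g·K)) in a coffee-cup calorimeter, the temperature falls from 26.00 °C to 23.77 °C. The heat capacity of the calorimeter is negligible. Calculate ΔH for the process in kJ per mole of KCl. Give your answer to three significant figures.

ΔH = 17.0 kJ/mol

|ΔT| = |23.77 − 26.00| = 2.23 °C
|q_surr| = (180.2 × 4.1) × 2.23 = 738.82 × 2.23 = 1648 J
n(KCl) = 7.23 / 74.55 = 0.09698 mol
Temperature fell, so q_rxn = +|q_surr| = 1.648 kJ
ΔH = q_rxn / n = 16.99 kJ/mol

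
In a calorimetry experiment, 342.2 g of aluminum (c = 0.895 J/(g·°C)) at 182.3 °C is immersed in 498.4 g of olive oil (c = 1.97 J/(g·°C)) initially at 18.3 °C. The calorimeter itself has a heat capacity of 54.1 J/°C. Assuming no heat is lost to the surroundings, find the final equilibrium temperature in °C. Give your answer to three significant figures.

T_f = 55.7 °C

Heat lost by aluminum = heat gained by olive oil + calorimeter.
(342.2)(0.895)(182.3 − T) = [(498.4)(1.97) + 54.1](T − 18.3)
306.269 (182.3 − T) = 1035.948 (T − 18.3)
55833 − 306.269 T = 1035.948 T − 18958
74791 = 1342.217 T
T = 55.72 °C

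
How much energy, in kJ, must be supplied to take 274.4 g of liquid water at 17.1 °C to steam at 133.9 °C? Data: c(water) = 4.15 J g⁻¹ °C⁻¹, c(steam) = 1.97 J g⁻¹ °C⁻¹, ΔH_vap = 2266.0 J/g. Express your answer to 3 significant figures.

q = 735 kJ

q1 (heat water 17.1→100.0 °C): 274.4 × 4.15 × 82.9 = 94403 J
q2 (vaporize at 100 °C): 274.4 × 2266.0 = 621790 J
q3 (heat steam 100.0→133.9 °C): 274.4 × 1.97 × 33.9 = 18325 J
Total: 94403 + 621790 + 18325 = 734518 J = 735 kJ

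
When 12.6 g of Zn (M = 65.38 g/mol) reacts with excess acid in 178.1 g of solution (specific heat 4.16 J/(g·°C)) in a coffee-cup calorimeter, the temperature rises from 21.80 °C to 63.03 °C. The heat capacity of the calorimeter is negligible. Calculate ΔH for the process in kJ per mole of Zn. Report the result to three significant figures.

|ΔT| = |63.03 − 21.80| = 41.23 °C
|q_surr| = (178.1 × 4.16) × 41.23 = 740.896 × 41.23 = 30550 J
n(Zn) = 12.6 / 65.38 = 0.1927 mol
Temperature rose, so q_rxn = −|q_surr| = -30.55 kJ
ΔH = q_rxn / n = -158.5 kJ/mol

ΔH = -159 kJ/mol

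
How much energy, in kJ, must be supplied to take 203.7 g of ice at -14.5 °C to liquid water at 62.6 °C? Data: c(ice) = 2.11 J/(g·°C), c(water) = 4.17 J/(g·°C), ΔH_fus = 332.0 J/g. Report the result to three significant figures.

q = 127 kJ

q1 (heat ice -14.5→0.0 °C): 203.7 × 2.11 × 14.5 = 6232 J
q2 (melt at 0 °C): 203.7 × 332.0 = 67628 J
q3 (heat water 0.0→62.6 °C): 203.7 × 4.17 × 62.6 = 53174 J
Total: 6232 + 67628 + 53174 = 127034 J = 127 kJ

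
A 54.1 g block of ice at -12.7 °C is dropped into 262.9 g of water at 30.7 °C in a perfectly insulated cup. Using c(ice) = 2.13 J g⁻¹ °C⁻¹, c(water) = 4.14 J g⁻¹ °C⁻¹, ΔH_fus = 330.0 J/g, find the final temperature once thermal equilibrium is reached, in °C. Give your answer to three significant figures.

Heat to bring ice to 0 °C and melt it: q₁ = 54.1×2.13×12.7 + 54.1×330.0 = 19316 J
Heat the water can supply cooling to 0 °C: 262.9×4.14×30.7 = 33414.1 J > q₁, so all ice melts.
Energy balance: 262.9×4.14×(30.7 − T) = 19316 + 54.1×4.14×(T − 0)
1088.406(30.7 − T) = 19316 + 223.974 T
33414.1 − 19316 = 1312.380 T
T = 14098.1 / 1312.380 = 10.74 °C

T_f = 10.7 °C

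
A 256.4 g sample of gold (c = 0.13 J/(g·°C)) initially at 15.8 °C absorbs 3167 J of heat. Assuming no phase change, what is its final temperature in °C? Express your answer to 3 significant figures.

ΔT = q / (m c) = 3167 / (256.4 × 0.13) = 95.01 °C
T_f = 15.8 + 95.01 = 110.81 °C

T_f = 111 °C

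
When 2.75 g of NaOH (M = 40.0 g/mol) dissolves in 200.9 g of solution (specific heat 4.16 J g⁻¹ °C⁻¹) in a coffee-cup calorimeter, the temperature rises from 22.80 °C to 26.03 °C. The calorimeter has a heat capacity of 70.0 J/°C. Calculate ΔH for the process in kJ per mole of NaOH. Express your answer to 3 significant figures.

ΔH = -42.6 kJ/mol

|ΔT| = |26.03 − 22.80| = 3.23 °C
|q_surr| = (200.9 × 4.16 + 70.0) × 3.23 = 905.744 × 3.23 = 2926 J
n(NaOH) = 2.75 / 40.0 = 0.06875 mol
Temperature rose, so q_rxn = −|q_surr| = -2.926 kJ
ΔH = q_rxn / n = -42.56 kJ/mol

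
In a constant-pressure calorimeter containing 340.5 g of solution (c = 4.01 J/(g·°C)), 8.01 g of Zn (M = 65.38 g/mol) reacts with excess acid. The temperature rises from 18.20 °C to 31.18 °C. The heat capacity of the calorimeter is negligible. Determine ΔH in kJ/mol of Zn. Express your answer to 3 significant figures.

|ΔT| = |31.18 − 18.20| = 12.98 °C
|q_surr| = (340.5 × 4.01) × 12.98 = 1365.405 × 12.98 = 17720 J
n(Zn) = 8.01 / 65.38 = 0.1225 mol
Temperature rose, so q_rxn = −|q_surr| = -17.72 kJ
ΔH = q_rxn / n = -144.7 kJ/mol

ΔH = -145 kJ/mol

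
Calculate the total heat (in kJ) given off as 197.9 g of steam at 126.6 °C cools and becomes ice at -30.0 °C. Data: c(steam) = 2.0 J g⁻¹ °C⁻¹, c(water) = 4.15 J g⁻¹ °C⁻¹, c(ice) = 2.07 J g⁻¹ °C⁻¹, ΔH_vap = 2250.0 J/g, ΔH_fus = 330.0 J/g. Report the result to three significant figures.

q1 (cool steam 126.6→100 °C): 197.9 × 2.0 × 26.6 = 10528 J
q2 (condense at 100 °C): 197.9 × 2250.0 = 445275 J
q3 (cool water 100→0 °C): 197.9 × 4.15 × 100.0 = 82129 J
q4 (freeze at 0 °C): 197.9 × 330.0 = 65307 J
q5 (cool ice 0→-30.0 °C): 197.9 × 2.07 × 30.0 = 12290 J
Total: 10528 + 445275 + 82129 + 65307 + 12290 = 615529 J = 616 kJ

q = 616 kJ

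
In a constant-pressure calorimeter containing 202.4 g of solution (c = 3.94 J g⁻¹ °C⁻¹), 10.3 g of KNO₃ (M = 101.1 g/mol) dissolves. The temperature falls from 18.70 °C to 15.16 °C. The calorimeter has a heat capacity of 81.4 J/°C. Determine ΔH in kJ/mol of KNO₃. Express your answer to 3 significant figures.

ΔH = 30.5 kJ/mol

|ΔT| = |15.16 − 18.70| = 3.54 °C
|q_surr| = (202.4 × 3.94 + 81.4) × 3.54 = 878.856 × 3.54 = 3111 J
n(KNO₃) = 10.3 / 101.1 = 0.1019 mol
Temperature fell, so q_rxn = +|q_surr| = 3.111 kJ
ΔH = q_rxn / n = 30.53 kJ/mol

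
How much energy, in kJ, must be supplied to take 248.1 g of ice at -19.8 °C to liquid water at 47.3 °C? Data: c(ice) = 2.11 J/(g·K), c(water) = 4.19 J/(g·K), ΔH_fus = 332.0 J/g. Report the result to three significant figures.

q1 (heat ice -19.8→0.0 °C): 248.1 × 2.11 × 19.8 = 10365 J
q2 (melt at 0 °C): 248.1 × 332.0 = 82369 J
q3 (heat water 0.0→47.3 °C): 248.1 × 4.19 × 47.3 = 49170 J
Total: 10365 + 82369 + 49170 = 141904 J = 142 kJ

q = 142 kJ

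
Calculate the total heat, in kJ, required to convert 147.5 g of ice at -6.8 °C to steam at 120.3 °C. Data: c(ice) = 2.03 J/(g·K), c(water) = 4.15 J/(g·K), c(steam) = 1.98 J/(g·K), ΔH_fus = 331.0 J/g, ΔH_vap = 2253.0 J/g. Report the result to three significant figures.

q = 450 kJ

q1 (heat ice -6.8→0.0 °C): 147.5 × 2.03 × 6.8 = 2036 J
q2 (melt at 0 °C): 147.5 × 331.0 = 48823 J
q3 (heat water 0.0→100.0 °C): 147.5 × 4.15 × 100.0 = 61213 J
q4 (vaporize at 100 °C): 147.5 × 2253.0 = 332318 J
q5 (heat steam 100.0→120.3 °C): 147.5 × 1.98 × 20.3 = 5929 J
Total: 2036 + 48823 + 61213 + 332318 + 5929 = 450319 J = 450 kJ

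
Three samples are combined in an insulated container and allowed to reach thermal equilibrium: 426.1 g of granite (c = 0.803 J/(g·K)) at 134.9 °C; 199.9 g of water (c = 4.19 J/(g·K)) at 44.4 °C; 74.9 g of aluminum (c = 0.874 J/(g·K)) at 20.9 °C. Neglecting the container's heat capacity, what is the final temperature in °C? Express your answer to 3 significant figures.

T_f = 68.0 °C

Σ mᵢcᵢ(T − Tᵢ) = 0  ⇒  T = Σ mᵢcᵢTᵢ / Σ mᵢcᵢ
Σ mᵢcᵢ = 426.1×0.803 + 199.9×4.19 + 74.9×0.874 = 1245.2019
Σ mᵢcᵢTᵢ = 342.1583×134.9 + 837.581×44.4 + 65.4626×20.9 = 84714
T = 84714 / 1245.2019 = 68.03 °C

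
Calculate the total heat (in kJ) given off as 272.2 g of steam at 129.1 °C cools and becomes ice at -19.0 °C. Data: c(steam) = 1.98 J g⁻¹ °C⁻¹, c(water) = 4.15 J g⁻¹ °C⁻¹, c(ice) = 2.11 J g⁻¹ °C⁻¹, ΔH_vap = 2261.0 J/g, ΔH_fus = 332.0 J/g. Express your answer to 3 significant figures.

q1 (cool steam 129.1→100 °C): 272.2 × 1.98 × 29.1 = 15684 J
q2 (condense at 100 °C): 272.2 × 2261.0 = 615444 J
q3 (cool water 100→0 °C): 272.2 × 4.15 × 100.0 = 112963 J
q4 (freeze at 0 °C): 272.2 × 332.0 = 90370 J
q5 (cool ice 0→-19.0 °C): 272.2 × 2.11 × 19.0 = 10912 J
Total: 15684 + 615444 + 112963 + 90370 + 10912 = 845373 J = 845 kJ

q = 845 kJ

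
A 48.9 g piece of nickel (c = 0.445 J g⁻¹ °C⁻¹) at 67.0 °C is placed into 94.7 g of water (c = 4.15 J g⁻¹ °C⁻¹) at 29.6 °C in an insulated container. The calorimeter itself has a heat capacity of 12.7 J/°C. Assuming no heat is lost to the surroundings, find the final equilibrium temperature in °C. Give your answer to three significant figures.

T_f = 31.5 °C

Heat lost by nickel = heat gained by water + calorimeter.
(48.9)(0.445)(67.0 − T) = [(94.7)(4.15) + 12.7](T − 29.6)
21.7605 (67.0 − T) = 405.705 (T − 29.6)
1458.0 − 21.7605 T = 405.705 T − 12009
13467.0 = 427.4655 T
T = 31.50 °C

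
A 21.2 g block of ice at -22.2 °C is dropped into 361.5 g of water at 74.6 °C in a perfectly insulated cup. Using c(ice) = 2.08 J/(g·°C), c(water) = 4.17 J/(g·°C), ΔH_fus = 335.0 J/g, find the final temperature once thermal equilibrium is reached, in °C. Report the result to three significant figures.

Heat to bring ice to 0 °C and melt it: q₁ = 21.2×2.08×22.2 + 21.2×335.0 = 8080.9 J
Heat the water can supply cooling to 0 °C: 361.5×4.17×74.6 = 112456 J > q₁, so all ice melts.
Energy balance: 361.5×4.17×(74.6 − T) = 8080.9 + 21.2×4.17×(T − 0)
1507.455(74.6 − T) = 8080.9 + 88.404 T
112456 − 8080.9 = 1595.859 T
T = 104375.1 / 1595.859 = 65.40 °C

T_f = 65.4 °C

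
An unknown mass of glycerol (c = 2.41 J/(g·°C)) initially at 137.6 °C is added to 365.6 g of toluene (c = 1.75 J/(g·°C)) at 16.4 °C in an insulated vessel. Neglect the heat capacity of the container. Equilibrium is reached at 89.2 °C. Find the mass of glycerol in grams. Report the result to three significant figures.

m = 399 g

q_gained = (365.6 × 1.75) × (89.2 − 16.4) = 46580 J
q_lost = m × 2.41 × (137.6 − 89.2) = 116.644 m
m = 46580 / 116.644 = 399 g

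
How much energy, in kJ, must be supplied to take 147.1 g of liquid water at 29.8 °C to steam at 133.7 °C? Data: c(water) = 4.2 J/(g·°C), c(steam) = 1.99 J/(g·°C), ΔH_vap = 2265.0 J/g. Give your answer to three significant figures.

q = 386 kJ

q1 (heat water 29.8→100.0 °C): 147.1 × 4.2 × 70.2 = 43371 J
q2 (vaporize at 100 °C): 147.1 × 2265.0 = 333182 J
q3 (heat steam 100.0→133.7 °C): 147.1 × 1.99 × 33.7 = 9865 J
Total: 43371 + 333182 + 9865 = 386418 J = 386 kJ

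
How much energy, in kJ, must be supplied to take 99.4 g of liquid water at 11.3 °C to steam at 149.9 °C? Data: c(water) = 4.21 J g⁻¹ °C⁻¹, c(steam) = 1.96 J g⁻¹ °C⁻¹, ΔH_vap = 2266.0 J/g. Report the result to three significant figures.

q1 (heat water 11.3→100.0 °C): 99.4 × 4.21 × 88.7 = 37119 J
q2 (vaporize at 100 °C): 99.4 × 2266.0 = 225240 J
q3 (heat steam 100.0→149.9 °C): 99.4 × 1.96 × 49.9 = 9722 J
Total: 37119 + 225240 + 9722 = 272081 J = 272 kJ

q = 272 kJ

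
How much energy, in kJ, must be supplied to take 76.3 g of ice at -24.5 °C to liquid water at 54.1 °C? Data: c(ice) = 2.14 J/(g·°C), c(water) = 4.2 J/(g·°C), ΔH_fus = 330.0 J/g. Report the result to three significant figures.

q = 46.5 kJ

q1 (heat ice -24.5→0.0 °C): 76.3 × 2.14 × 24.5 = 4000 J
q2 (melt at 0 °C): 76.3 × 330.0 = 25179 J
q3 (heat water 0.0→54.1 °C): 76.3 × 4.2 × 54.1 = 17337 J
Total: 4000 + 25179 + 17337 = 46516 J = 46.5 kJ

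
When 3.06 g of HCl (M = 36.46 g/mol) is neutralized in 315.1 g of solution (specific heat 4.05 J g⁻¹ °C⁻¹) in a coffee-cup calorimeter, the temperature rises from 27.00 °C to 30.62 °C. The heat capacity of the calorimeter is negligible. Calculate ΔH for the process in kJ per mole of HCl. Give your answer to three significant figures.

ΔH = -55.0 kJ/mol

|ΔT| = |30.62 − 27.00| = 3.62 °C
|q_surr| = (315.1 × 4.05) × 3.62 = 1276.155 × 3.62 = 4620 J
n(HCl) = 3.06 / 36.46 = 0.08393 mol
Temperature rose, so q_rxn = −|q_surr| = -4.620 kJ
ΔH = q_rxn / n = -55.046 kJ/mol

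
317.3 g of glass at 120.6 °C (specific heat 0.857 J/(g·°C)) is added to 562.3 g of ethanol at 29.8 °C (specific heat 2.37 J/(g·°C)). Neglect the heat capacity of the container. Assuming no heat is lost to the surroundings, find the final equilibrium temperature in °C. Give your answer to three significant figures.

Heat lost by glass = heat gained by ethanol.
(317.3)(0.857)(120.6 − T) = (562.3)(2.37)(T − 29.8)
271.9261 (120.6 − T) = 1332.651 (T − 29.8)
32794 − 271.9261 T = 1332.651 T − 39713
72507 = 1604.5771 T
T = 45.19 °C

T_f = 45.2 °C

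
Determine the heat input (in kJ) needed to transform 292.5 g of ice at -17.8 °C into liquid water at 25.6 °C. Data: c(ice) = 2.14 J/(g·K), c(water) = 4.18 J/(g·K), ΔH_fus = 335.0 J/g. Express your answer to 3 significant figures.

q1 (heat ice -17.8→0.0 °C): 292.5 × 2.14 × 17.8 = 11142 J
q2 (melt at 0 °C): 292.5 × 335.0 = 97988 J
q3 (heat water 0.0→25.6 °C): 292.5 × 4.18 × 25.6 = 31300 J
Total: 11142 + 97988 + 31300 = 140430 J = 140 kJ

q = 140 kJ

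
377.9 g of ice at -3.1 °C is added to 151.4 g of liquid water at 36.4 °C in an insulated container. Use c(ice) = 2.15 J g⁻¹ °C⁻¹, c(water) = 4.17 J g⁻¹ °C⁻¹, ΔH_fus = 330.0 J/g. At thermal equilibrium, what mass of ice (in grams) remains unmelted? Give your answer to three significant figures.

Heat to warm all ice to 0 °C: 377.9×2.15×3.1 = 2518.7 J
Heat released by water cooling to 0 °C: 151.4×4.17×36.4 = 22981 J
22981 J < 2518.7 + 377.9×330.0 = 127225.7 J, so not all ice melts; final T = 0 °C.
Heat left for melting: 22981 − 2518.7 = 20462.3 J
Mass melted = 20462.3 / 330.0 = 62.01 g
Ice remaining = 377.9 − 62.01 = 315.89 g

m_ice remaining = 316 g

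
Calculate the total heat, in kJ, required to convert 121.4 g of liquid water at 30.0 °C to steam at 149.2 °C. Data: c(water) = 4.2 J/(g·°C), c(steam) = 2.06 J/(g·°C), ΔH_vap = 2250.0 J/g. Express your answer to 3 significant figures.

q1 (heat water 30.0→100.0 °C): 121.4 × 4.2 × 70.0 = 35692 J
q2 (vaporize at 100 °C): 121.4 × 2250.0 = 273150 J
q3 (heat steam 100.0→149.2 °C): 121.4 × 2.06 × 49.2 = 12304 J
Total: 35692 + 273150 + 12304 = 321146 J = 321 kJ

q = 321 kJ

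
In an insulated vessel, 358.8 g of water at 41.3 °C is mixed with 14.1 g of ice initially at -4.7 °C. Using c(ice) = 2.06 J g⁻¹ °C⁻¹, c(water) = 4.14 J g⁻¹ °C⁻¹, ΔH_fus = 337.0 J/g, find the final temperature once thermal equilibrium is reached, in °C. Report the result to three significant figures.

Heat to bring ice to 0 °C and melt it: q₁ = 14.1×2.06×4.7 + 14.1×337.0 = 4888.2 J
Heat the water can supply cooling to 0 °C: 358.8×4.14×41.3 = 61348.3 J > q₁, so all ice melts.
Energy balance: 358.8×4.14×(41.3 − T) = 4888.2 + 14.1×4.14×(T − 0)
1485.432(41.3 − T) = 4888.2 + 58.374 T
61348.3 − 4888.2 = 1543.806 T
T = 56460.1 / 1543.806 = 36.57 °C

T_f = 36.6 °C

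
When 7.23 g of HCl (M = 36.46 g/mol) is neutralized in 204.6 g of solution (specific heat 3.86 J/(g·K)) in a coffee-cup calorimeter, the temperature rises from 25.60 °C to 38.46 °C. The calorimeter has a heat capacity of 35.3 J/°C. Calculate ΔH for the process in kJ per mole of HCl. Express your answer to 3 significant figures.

|ΔT| = |38.46 − 25.60| = 12.86 °C
|q_surr| = (204.6 × 3.86 + 35.3) × 12.86 = 825.056 × 12.86 = 10610 J
n(HCl) = 7.23 / 36.46 = 0.1983 mol
Temperature rose, so q_rxn = −|q_surr| = -10.61 kJ
ΔH = q_rxn / n = -53.50 kJ/mol

ΔH = -53.5 kJ/mol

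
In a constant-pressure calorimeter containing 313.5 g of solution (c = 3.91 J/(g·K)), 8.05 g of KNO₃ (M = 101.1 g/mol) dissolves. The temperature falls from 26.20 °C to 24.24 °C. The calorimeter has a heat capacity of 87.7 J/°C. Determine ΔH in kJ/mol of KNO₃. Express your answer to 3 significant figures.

|ΔT| = |24.24 − 26.20| = 1.96 °C
|q_surr| = (313.5 × 3.91 + 87.7) × 1.96 = 1313.485 × 1.96 = 2574 J
n(KNO₃) = 8.05 / 101.1 = 0.07962 mol
Temperature fell, so q_rxn = +|q_surr| = 2.574 kJ
ΔH = q_rxn / n = 32.33 kJ/mol

ΔH = 32.3 kJ/mol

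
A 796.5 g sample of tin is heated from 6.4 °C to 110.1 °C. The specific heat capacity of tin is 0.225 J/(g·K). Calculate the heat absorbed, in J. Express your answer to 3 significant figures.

q = m c ΔT = 796.5 × 0.225 × (110.1 − 6.4)
q = 796.5 × 0.225 × 103.7 = 18580 J

q = 18600 J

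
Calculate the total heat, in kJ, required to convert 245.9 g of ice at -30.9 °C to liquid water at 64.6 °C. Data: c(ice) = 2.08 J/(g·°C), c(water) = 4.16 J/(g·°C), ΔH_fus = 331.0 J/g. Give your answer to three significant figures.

q = 163 kJ

q1 (heat ice -30.9→0.0 °C): 245.9 × 2.08 × 30.9 = 15804 J
q2 (melt at 0 °C): 245.9 × 331.0 = 81393 J
q3 (heat water 0.0→64.6 °C): 245.9 × 4.16 × 64.6 = 66082 J
Total: 15804 + 81393 + 66082 = 163279 J = 163 kJ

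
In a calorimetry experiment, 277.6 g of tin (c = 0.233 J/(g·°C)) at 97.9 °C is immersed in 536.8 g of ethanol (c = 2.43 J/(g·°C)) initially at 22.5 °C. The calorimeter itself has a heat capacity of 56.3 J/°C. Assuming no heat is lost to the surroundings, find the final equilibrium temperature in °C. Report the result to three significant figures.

T_f = 25.9 °C

Heat lost by tin = heat gained by ethanol + calorimeter.
(277.6)(0.233)(97.9 − T) = [(536.8)(2.43) + 56.3](T − 22.5)
64.6808 (97.9 − T) = 1360.724 (T − 22.5)
6332.3 − 64.6808 T = 1360.724 T − 30616
36948.3 = 1425.4048 T
T = 25.92 °C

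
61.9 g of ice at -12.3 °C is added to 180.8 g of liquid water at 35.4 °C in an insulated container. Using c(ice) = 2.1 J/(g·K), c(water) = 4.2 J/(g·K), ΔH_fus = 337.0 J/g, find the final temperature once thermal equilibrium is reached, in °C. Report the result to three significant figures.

Heat to bring ice to 0 °C and melt it: q₁ = 61.9×2.1×12.3 + 61.9×337.0 = 22459 J
Heat the water can supply cooling to 0 °C: 180.8×4.2×35.4 = 26881.3 J > q₁, so all ice melts.
Energy balance: 180.8×4.2×(35.4 − T) = 22459 + 61.9×4.2×(T − 0)
759.36(35.4 − T) = 22459 + 259.98 T
26881.3 − 22459 = 1019.34 T
T = 4422.3 / 1019.34 = 4.338 °C

T_f = 4.34 °C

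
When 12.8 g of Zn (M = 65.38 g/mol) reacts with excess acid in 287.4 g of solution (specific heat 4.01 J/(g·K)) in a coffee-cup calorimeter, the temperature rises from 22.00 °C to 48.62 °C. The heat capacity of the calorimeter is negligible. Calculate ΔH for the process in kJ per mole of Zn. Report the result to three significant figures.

ΔH = -157 kJ/mol

|ΔT| = |48.62 − 22.00| = 26.62 °C
|q_surr| = (287.4 × 4.01) × 26.62 = 1152.474 × 26.62 = 30680 J
n(Zn) = 12.8 / 65.38 = 0.1958 mol
Temperature rose, so q_rxn = −|q_surr| = -30.68 kJ
ΔH = q_rxn / n = -156.7 kJ/mol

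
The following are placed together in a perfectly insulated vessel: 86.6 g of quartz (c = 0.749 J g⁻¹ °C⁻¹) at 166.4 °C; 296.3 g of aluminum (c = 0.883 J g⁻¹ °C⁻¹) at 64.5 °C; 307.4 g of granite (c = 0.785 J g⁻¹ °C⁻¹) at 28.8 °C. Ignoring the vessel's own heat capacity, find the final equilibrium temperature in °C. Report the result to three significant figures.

T_f = 61.0 °C

Σ mᵢcᵢ(T − Tᵢ) = 0  ⇒  T = Σ mᵢcᵢTᵢ / Σ mᵢcᵢ
Σ mᵢcᵢ = 86.6×0.749 + 296.3×0.883 + 307.4×0.785 = 567.8053
Σ mᵢcᵢTᵢ = 64.8634×166.4 + 261.6329×64.5 + 241.309×28.8 = 34618
T = 34618 / 567.8053 = 60.97 °C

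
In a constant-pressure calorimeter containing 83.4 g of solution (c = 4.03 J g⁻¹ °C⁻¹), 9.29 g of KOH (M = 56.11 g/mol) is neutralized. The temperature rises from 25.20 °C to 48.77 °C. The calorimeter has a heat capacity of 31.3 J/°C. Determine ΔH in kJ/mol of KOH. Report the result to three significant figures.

|ΔT| = |48.77 − 25.20| = 23.57 °C
|q_surr| = (83.4 × 4.03 + 31.3) × 23.57 = 367.402 × 23.57 = 8660 J
n(KOH) = 9.29 / 56.11 = 0.1656 mol
Temperature rose, so q_rxn = −|q_surr| = -8.660 kJ
ΔH = q_rxn / n = -52.29 kJ/mol

ΔH = -52.3 kJ/mol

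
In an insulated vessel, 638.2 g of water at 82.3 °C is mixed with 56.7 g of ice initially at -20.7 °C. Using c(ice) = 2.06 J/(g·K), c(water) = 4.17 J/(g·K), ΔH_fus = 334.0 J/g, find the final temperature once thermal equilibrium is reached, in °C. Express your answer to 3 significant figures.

T_f = 68.2 °C

Heat to bring ice to 0 °C and melt it: q₁ = 56.7×2.06×20.7 + 56.7×334.0 = 21356 J
Heat the water can supply cooling to 0 °C: 638.2×4.17×82.3 = 219024 J > q₁, so all ice melts.
Energy balance: 638.2×4.17×(82.3 − T) = 21356 + 56.7×4.17×(T − 0)
2661.294(82.3 − T) = 21356 + 236.439 T
219024 − 21356 = 2897.733 T
T = 197668 / 2897.733 = 68.21 °C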